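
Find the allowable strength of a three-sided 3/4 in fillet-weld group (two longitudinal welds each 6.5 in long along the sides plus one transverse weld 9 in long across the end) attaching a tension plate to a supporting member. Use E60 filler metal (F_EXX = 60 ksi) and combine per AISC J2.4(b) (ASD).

R_n/Ω ≈ 234 kip

t_e = 0.707 × 0.75 = 0.5302 in.
R_nwl = 0.6 × 60 × 0.5302 × 13 = 248.2 kip (longitudinal, 2 welds).
R_nwt = 0.6 × 60 × 0.5302 × 9 = 171.8 kip (transverse, base value).
(i) R_nwl + R_nwt = 420 kip; (ii) 0.85 R_nwl + 1.5 R_nwt = 468.6 kip.
R_n = max = 468.6 kip [governs: (ii)]; R_n/Ω = 234.3 kip.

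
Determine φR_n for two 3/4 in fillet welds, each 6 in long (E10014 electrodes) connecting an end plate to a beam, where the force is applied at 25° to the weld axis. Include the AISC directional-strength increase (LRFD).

E100XX → F_EXX = 100 ksi.
t_e = 0.707 × 0.75 = 0.5302 in; A_we = 0.5302 × 12 = 6.363 in².
Directional factor: 1.0 + 0.5 sin^1.5(25°) = 1.137.
F_nw = 0.6 × 100 × 1.137 = 68.24 ksi.
φR_n = 0.75 × 68.24 × 6.363 = 325.7 kip.

φR_n ≈ 326 kip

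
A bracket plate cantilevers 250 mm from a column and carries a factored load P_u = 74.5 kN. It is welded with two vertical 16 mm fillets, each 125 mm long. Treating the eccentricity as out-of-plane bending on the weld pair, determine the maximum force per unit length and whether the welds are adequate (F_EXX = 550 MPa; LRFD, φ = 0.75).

f_max ≈ 3590 N/mm; NOT adequate

L_w = 2 × 125 = 250 mm; section modulus (unit throat) S = 2 × L²/6 = 5208 mm².
Direct shear f_v = P/L_w = 74.5×10³/250 = 298 N/mm.
Moment M = P × e = 74.5×10³ × 250 = 18625000 N·mm; bending f_b = M/S = 3576 N/mm.
f_max = √(f_v² + f_b²) = √(298² + 3576²) = 3588 N/mm.
φr_n = 0.75 × 0.6 × 550 × (0.707 × 16) = 2800 N/mm → NOT adequate.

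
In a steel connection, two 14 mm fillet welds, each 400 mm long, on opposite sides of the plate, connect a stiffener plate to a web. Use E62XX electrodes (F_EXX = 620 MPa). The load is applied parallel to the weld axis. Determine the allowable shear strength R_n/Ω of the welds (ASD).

R_n/Ω ≈ 1470 kN

Effective throat t_e = 0.707 × 14 = 9.898 mm.
Total length L = 800 mm; A_we = 9.898 × 800 = 7918 mm².
F_nw = 0.6 F_EXX = 0.6 × 620 = 372 MPa.
R_n = 372 × 7918 × 10⁻³ = 2946 kN; R_n/Ω = 2946/2.0 = 1473 kN.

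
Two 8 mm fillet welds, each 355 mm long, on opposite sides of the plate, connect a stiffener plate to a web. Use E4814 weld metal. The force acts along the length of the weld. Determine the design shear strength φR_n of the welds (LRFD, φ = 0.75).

E48XX → F_EXX = 480 MPa.
Effective throat t_e = 0.707 × 8 = 5.656 mm.
Total length L = 710 mm; A_we = 5.656 × 710 = 4016 mm².
F_nw = 0.6 F_EXX = 0.6 × 480 = 288 MPa.
φR_n = 0.75 × 288 × 4016 × 10⁻³ = 867.4 kN.

φR_n ≈ 867 kN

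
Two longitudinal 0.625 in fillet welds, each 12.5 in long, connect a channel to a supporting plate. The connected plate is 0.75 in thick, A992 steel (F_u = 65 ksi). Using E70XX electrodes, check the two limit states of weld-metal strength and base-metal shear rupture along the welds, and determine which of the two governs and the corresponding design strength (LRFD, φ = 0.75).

φR_n ≈ 348 kips (weld metal governs)

E70XX → F_EXX = 70 ksi.
t_e = 0.707 × 0.625 = 0.4419 in; L = 25 in.
Weld metal: φR_n = 0.75 × 0.6 × 70 × 0.4419 × 25 = 348 kips.
Base metal (shear rupture): φR_n = 0.75 × 0.6 × 65 × 0.75 × 25 = 548.4 kips.
Governing: weld metal.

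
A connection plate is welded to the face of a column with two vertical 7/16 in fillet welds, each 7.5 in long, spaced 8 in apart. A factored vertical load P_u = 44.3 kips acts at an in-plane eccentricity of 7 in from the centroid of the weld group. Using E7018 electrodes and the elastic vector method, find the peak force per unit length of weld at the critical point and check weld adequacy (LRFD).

E70XX → F_EXX = 70 ksi.
Total weld length L_w = 15 in. Treat welds as unit-width lines.
Polar moment about centroid: J = 2[d³/12 + d(b/2)²] = 2[7.5³/12 + 7.5×4²] = 310.3 in³.
Direct shear f_v = P/L_w = 44.3 / 15 = 2.953 kip/in (vertical).
Torsion M = P·e = 44.3 × 7 = 310.1 kip·in.
Critical point at (x, y) = (4, 3.75) from centroid. f_tx = M·y/J = 3.747 kip/in; f_ty = M·x/J = 3.997 kip/in.
Resultant f_max = √[f_tx² + (f_v + f_ty)²] = √[3.747² + (2.953 + 3.997)²] = 7.896 kip/in.
Capacity per unit length: φr_n = 0.75 × 0.6 × 70 × (0.707 × 0.4375) = 9.743 kip/in.
7.896 ≤ 9.743 → adequate.

f_max ≈ 7.9 kip/in; adequate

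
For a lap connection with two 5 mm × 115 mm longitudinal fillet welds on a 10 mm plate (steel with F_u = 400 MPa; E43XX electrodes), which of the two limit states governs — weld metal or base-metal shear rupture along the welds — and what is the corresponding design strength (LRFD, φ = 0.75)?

E43XX → F_EXX = 430 MPa.
t_e = 0.707 × 5 = 3.535 mm; L = 230 mm.
Weld metal: φR_n = 0.75 × 0.6 × 430 × 3.535 × 230 × 10⁻³ = 157.3 kN.
Base metal (shear rupture): φR_n = 0.75 × 0.6 × 400 × 10 × 230 × 10⁻³ = 414 kN.
Governing: weld metal.

φR_n ≈ 157 kN (weld metal governs)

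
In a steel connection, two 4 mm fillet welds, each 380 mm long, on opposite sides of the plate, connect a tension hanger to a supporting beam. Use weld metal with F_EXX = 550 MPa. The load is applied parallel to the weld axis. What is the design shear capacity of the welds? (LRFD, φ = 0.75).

φR_n ≈ 532 kN

Effective throat t_e = 0.707 × 4 = 2.828 mm.
Total length L = 760 mm; A_we = 2.828 × 760 = 2149 mm².
F_nw = 0.6 F_EXX = 0.6 × 550 = 330 MPa.
φR_n = 0.75 × 330 × 2149 × 10⁻³ = 531.9 kN.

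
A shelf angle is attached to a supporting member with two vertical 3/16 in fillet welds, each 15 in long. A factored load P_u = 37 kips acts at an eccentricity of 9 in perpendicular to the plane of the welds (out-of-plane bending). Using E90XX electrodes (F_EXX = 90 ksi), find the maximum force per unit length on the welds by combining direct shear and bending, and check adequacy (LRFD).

f_max ≈ 4.61 kip/in; adequate

L_w = 2 × 15 = 30 in; section modulus (unit throat) S = 2 × L²/6 = 75 in².
Direct shear f_v = P/L_w = 37/30 = 1.233 kip/in.
Moment M = P × e = 37 × 9 = 333 kip·in; bending f_b = M/S = 4.44 kip/in.
f_max = √(f_v² + f_b²) = √(1.233² + 4.44²) = 4.608 kip/in.
φr_n = 0.75 × 0.6 × 90 × (0.707 × 0.1875) = 5.369 kip/in → adequate.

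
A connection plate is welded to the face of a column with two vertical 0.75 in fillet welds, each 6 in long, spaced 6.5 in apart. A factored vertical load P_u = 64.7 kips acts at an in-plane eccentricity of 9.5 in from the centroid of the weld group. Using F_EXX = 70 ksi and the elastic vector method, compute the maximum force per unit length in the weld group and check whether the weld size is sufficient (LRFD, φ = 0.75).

f_max ≈ 21 kip/in; NOT adequate

Total weld length L_w = 12 in. Treat welds as unit-width lines.
Polar moment about centroid: J = 2[d³/12 + d(b/2)²] = 2[6³/12 + 6×3.25²] = 162.8 in³.
Direct shear f_v = P/L_w = 64.7 / 12 = 5.392 kip/in (vertical).
Torsion M = P·e = 64.7 × 9.5 = 614.65 kip·in.
Critical point at (x, y) = (3.25, 3) from centroid. f_tx = M·y/J = 11.33 kip/in; f_ty = M·x/J = 12.27 kip/in.
Resultant f_max = √[f_tx² + (f_v + f_ty)²] = √[11.33² + (5.392 + 12.27)²] = 20.99 kip/in.
Capacity per unit length: φr_n = 0.75 × 0.6 × 70 × (0.707 × 0.75) = 16.7 kip/in.
20.99 > 16.7 → NOT adequate.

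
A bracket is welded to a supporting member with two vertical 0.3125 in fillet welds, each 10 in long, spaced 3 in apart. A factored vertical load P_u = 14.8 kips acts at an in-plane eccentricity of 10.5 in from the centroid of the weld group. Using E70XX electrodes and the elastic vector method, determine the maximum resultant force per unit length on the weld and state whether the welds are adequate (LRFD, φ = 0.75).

f_max ≈ 4.11 kip/in; adequate

E70XX → F_EXX = 70 ksi.
Total weld length L_w = 20 in. Treat welds as unit-width lines.
Polar moment about centroid: J = 2[d³/12 + d(b/2)²] = 2[10³/12 + 10×1.5²] = 211.7 in³.
Direct shear f_v = P/L_w = 14.8 / 20 = 0.74 kip/in (vertical).
Torsion M = P·e = 14.8 × 10.5 = 155.4 kip·in.
Critical point at (x, y) = (1.5, 5) from centroid. f_tx = M·y/J = 3.671 kip/in; f_ty = M·x/J = 1.101 kip/in.
Resultant f_max = √[f_tx² + (f_v + f_ty)²] = √[3.671² + (0.74 + 1.101)²] = 4.107 kip/in.
Capacity per unit length: φr_n = 0.75 × 0.6 × 70 × (0.707 × 0.3125) = 6.96 kip/in.
4.107 ≤ 6.96 → adequate.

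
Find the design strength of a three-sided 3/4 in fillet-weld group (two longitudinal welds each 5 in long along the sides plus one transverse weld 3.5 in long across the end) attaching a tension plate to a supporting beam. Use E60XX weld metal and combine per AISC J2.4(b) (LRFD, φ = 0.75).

E60XX → F_EXX = 60 ksi.
t_e = 0.707 × 0.75 = 0.5302 in.
R_nwl = 0.6 × 60 × 0.5302 × 10 = 190.9 kip (longitudinal, 2 welds).
R_nwt = 0.6 × 60 × 0.5302 × 3.5 = 66.81 kip (transverse, base value).
(i) R_nwl + R_nwt = 257.7 kip; (ii) 0.85 R_nwl + 1.5 R_nwt = 262.5 kip.
R_n = max = 262.5 kip [governs: (ii)]; φR_n = 196.9 kip.

φR_n ≈ 197 kip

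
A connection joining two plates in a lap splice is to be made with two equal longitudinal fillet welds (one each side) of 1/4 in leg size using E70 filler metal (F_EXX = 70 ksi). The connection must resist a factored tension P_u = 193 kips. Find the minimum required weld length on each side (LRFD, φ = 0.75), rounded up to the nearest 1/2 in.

L = 17.5 in on each side

Throat t_e = 0.707 × 0.25 = 0.1767 in.
φr_n = 0.75 × 0.6 × 70 × 0.1767 = 5.568 kips/in.
L_req = P_u / φr_n = 193 / 5.568 = 34.66 in total.
Per side: 34.66 / 2 = 17.33 in.
Round up → use L = 17.5 in on each side.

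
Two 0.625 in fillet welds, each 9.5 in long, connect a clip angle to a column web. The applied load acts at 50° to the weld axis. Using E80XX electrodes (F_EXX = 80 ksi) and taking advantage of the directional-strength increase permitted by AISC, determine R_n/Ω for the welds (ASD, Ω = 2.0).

t_e = 0.707 × 0.625 = 0.4419 in; A_we = 0.4419 × 19 = 8.396 in².
Directional factor: 1.0 + 0.5 sin^1.5(50°) = 1.335.
F_nw = 0.6 × 80 × 1.335 = 64.09 ksi.
R_n/Ω = (64.09 × 8.396) / 2.0 = 269 kip.

R_n/Ω ≈ 269 kip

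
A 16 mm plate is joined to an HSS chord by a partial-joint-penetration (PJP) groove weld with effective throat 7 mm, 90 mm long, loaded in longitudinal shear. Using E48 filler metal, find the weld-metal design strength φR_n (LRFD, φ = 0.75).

φR_n ≈ 136 kN

E48XX → F_EXX = 480 MPa.
Effective throat (given) t_e = 7 mm.
A_we = 7 × 90 = 630 mm².
F_nw = 0.6 F_EXX = 288 MPa.
φR_n = 0.75 × 288 × 630 × 10⁻³ = 136.1 kN.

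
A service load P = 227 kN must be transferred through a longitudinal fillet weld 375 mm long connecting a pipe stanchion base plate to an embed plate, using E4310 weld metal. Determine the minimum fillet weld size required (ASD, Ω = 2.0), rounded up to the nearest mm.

E43XX → F_EXX = 430 MPa.
Total weld length L = 375 mm.
Required throat t_e = P × Ω / (0.6 F_EXX × L) = 227 × 2.0 / (0.6 × 430 × 375 × 10⁻³) = 4.693 mm.
Required leg w = t_e / 0.707 = 6.637 mm → use 7 mm.

w = 7 mm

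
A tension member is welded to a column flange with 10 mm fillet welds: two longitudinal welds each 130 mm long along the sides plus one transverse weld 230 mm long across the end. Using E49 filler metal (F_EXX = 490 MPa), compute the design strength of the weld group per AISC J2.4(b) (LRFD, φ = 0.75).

φR_n ≈ 882 kN

t_e = 0.707 × 10 = 7.07 mm.
R_nwl = 0.6 × 490 × 7.07 × 260 × 10⁻³ = 540.4 kN (longitudinal, 2 welds).
R_nwt = 0.6 × 490 × 7.07 × 230 × 10⁻³ = 478.1 kN (transverse, base value).
(i) R_nwl + R_nwt = 1019 kN; (ii) 0.85 R_nwl + 1.5 R_nwt = 1176 kN.
R_n = max = 1176 kN [governs: (ii)]; φR_n = 882.4 kN.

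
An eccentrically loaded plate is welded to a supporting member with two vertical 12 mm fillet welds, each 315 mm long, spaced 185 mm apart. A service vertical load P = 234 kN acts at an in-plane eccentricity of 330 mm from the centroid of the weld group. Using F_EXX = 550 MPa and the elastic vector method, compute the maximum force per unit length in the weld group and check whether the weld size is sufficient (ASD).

Total weld length L_w = 630 mm. Treat welds as unit-width lines.
Polar moment about centroid: J = 2[d³/12 + d(b/2)²] = 2[315³/12 + 315×92.5²] = 10600000 mm³.
Direct shear f_v = P/L_w = 234×10³ / 630 = 371.4 N/mm (vertical).
Torsion M = P·e = 234×10³ × 330 = 77220000 N·mm.
Critical point at (x, y) = (92.5, 157.5) from centroid. f_tx = M·y/J = 1147 N/mm; f_ty = M·x/J = 673.9 N/mm.
Resultant f_max = √[f_tx² + (f_v + f_ty)²] = √[1147² + (371.4 + 673.9)²] = 1552 N/mm.
Capacity per unit length: r_n/Ω = (1/2.0) × 0.6 × 550 × (0.707 × 12) = 1400 N/mm.
1552 > 1400 → NOT adequate.

f_max ≈ 1550 N/mm; NOT adequate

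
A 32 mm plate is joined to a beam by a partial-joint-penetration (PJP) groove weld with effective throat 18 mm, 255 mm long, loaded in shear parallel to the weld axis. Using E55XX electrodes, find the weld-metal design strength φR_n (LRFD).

E55XX → F_EXX = 550 MPa.
Effective throat (given) t_e = 18 mm.
A_we = 18 × 255 = 4590 mm².
F_nw = 0.6 F_EXX = 330 MPa.
φR_n = 0.75 × 330 × 4590 × 10⁻³ = 1136 kN.

φR_n ≈ 1140 kN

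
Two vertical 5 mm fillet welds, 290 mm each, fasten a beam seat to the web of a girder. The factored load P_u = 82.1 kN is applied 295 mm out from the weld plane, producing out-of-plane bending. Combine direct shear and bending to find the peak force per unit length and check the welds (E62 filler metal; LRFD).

E62XX → F_EXX = 620 MPa.
L_w = 2 × 290 = 580 mm; section modulus (unit throat) S = 2 × L²/6 = 28030 mm².
Direct shear f_v = P/L_w = 82.1×10³/580 = 141.6 N/mm.
Moment M = P × e = 82.1×10³ × 295 = 24220000 N·mm; bending f_b = M/S = 864 N/mm.
f_max = √(f_v² + f_b²) = √(141.6² + 864²) = 875.5 N/mm.
φr_n = 0.75 × 0.6 × 620 × (0.707 × 5) = 986.3 N/mm → adequate.

f_max ≈ 875 N/mm; adequate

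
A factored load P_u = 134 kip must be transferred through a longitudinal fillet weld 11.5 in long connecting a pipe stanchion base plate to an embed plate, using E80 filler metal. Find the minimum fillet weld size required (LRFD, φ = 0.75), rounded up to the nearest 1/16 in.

E80XX → F_EXX = 80 ksi.
Total weld length L = 11.5 in.
Required throat t_e = P_u / (φ × 0.6 F_EXX × L) = 134 / (0.75 × 0.6 × 80 × 11.5) = 0.3237 in.
Required leg w = t_e / 0.707 = 0.4578 in → use 1/2 in.

w = 1/2 in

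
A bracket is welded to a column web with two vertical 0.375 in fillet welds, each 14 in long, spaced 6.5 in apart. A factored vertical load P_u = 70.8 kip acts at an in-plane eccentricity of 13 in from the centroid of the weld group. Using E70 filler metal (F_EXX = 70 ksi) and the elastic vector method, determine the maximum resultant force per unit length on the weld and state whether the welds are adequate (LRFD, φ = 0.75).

Total weld length L_w = 28 in. Treat welds as unit-width lines.
Polar moment about centroid: J = 2[d³/12 + d(b/2)²] = 2[14³/12 + 14×3.25²] = 753.1 in³.
Direct shear f_v = P/L_w = 70.8 / 28 = 2.529 kip/in (vertical).
Torsion M = P·e = 70.8 × 13 = 920.4 kip·in.
Critical point at (x, y) = (3.25, 7) from centroid. f_tx = M·y/J = 8.555 kip/in; f_ty = M·x/J = 3.972 kip/in.
Resultant f_max = √[f_tx² + (f_v + f_ty)²] = √[8.555² + (2.529 + 3.972)²] = 10.74 kip/in.
Capacity per unit length: φr_n = 0.75 × 0.6 × 70 × (0.707 × 0.375) = 8.351 kip/in.
10.74 > 8.351 → NOT adequate.

f_max ≈ 10.7 kip/in; NOT adequate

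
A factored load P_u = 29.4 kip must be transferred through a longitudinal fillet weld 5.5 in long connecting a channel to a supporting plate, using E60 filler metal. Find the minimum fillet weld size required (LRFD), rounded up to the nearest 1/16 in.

w = 5/16 in

E60XX → F_EXX = 60 ksi.
Total weld length L = 5.5 in.
Required throat t_e = P_u / (φ × 0.6 F_EXX × L) = 29.4 / (0.75 × 0.6 × 60 × 5.5) = 0.198 in.
Required leg w = t_e / 0.707 = 0.28 in → use 5/16 in.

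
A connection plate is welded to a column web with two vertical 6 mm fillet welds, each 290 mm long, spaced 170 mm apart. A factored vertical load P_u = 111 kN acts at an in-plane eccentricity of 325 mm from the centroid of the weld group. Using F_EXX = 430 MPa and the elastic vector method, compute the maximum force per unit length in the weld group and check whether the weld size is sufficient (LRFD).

Total weld length L_w = 580 mm. Treat welds as unit-width lines.
Polar moment about centroid: J = 2[d³/12 + d(b/2)²] = 2[290³/12 + 290×85²] = 8255000 mm³.
Direct shear f_v = P/L_w = 111×10³ / 580 = 191.4 N/mm (vertical).
Torsion M = P·e = 111×10³ × 325 = 36075000 N·mm.
Critical point at (x, y) = (85, 145) from centroid. f_tx = M·y/J = 633.6 N/mm; f_ty = M·x/J = 371.4 N/mm.
Resultant f_max = √[f_tx² + (f_v + f_ty)²] = √[633.6² + (191.4 + 371.4)²] = 847.5 N/mm.
Capacity per unit length: φr_n = 0.75 × 0.6 × 430 × (0.707 × 6) = 820.8 N/mm.
847.5 > 820.8 → NOT adequate.

f_max ≈ 848 N/mm; NOT adequate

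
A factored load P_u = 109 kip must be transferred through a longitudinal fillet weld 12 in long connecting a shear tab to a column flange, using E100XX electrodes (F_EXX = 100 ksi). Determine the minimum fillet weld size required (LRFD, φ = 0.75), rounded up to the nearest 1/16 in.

w = 5/16 in

Total weld length L = 12 in.
Required throat t_e = P_u / (φ × 0.6 F_EXX × L) = 109 / (0.75 × 0.6 × 100 × 12) = 0.2019 in.
Required leg w = t_e / 0.707 = 0.2855 in → use 5/16 in.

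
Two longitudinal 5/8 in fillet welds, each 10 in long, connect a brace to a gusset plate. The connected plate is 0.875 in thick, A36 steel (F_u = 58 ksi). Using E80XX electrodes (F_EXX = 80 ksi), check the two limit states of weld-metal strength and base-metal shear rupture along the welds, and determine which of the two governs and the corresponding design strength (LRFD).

φR_n ≈ 318 kips (weld metal governs)

t_e = 0.707 × 0.625 = 0.4419 in; L = 20 in.
Weld metal: φR_n = 0.75 × 0.6 × 80 × 0.4419 × 20 = 318.1 kips.
Base metal (shear rupture): φR_n = 0.75 × 0.6 × 58 × 0.875 × 20 = 456.7 kips.
Governing: weld metal.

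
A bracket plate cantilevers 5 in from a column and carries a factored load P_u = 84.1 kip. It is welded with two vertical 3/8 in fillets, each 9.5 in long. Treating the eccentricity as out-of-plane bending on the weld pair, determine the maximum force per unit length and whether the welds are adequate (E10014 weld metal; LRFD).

f_max ≈ 14.7 kip/in; NOT adequate

E100XX → F_EXX = 100 ksi.
L_w = 2 × 9.5 = 19 in; section modulus (unit throat) S = 2 × L²/6 = 30.08 in².
Direct shear f_v = P/L_w = 84.1/19 = 4.426 kip/in.
Moment M = P × e = 84.1 × 5 = 420.5 kip·in; bending f_b = M/S = 13.98 kip/in.
f_max = √(f_v² + f_b²) = √(4.426² + 13.98²) = 14.66 kip/in.
φr_n = 0.75 × 0.6 × 100 × (0.707 × 0.375) = 11.93 kip/in → NOT adequate.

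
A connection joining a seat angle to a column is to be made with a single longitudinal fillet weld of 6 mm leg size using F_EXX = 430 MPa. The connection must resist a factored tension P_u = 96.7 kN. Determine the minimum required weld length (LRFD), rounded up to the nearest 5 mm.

Throat t_e = 0.707 × 6 = 4.242 mm.
φr_n = 0.75 × 0.6 × 430 × 4.242 × 10⁻³ = 0.8208 kN/mm.
L_req = P_u / φr_n = 96.7 / 0.8208 = 117.8 mm total.
Round up → use L = 120 mm.

L = 120 mm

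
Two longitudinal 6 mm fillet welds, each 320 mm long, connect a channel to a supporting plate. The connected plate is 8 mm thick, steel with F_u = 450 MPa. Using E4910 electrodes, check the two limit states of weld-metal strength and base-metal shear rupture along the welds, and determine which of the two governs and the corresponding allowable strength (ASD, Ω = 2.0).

E49XX → F_EXX = 490 MPa.
t_e = 0.707 × 6 = 4.242 mm; L = 640 mm.
Weld metal: R_n/Ω = (1/2.0) × 0.6 × 490 × 4.242 × 640 × 10⁻³ = 399.1 kN.
Base metal (shear rupture): R_n/Ω = (1/2.0) × 0.6 × 450 × 8 × 640 × 10⁻³ = 691.2 kN.
Governing: weld metal.

R_n/Ω ≈ 399 kN (weld metal governs)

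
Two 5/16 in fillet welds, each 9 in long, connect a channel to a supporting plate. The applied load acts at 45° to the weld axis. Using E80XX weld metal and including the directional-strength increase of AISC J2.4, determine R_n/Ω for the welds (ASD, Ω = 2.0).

E80XX → F_EXX = 80 ksi.
t_e = 0.707 × 0.3125 = 0.2209 in; A_we = 0.2209 × 18 = 3.977 in².
Directional factor: 1.0 + 0.5 sin^1.5(45°) = 1.297.
F_nw = 0.6 × 80 × 1.297 = 62.27 ksi.
R_n/Ω = (62.27 × 3.977) / 2.0 = 123.8 kips.

R_n/Ω ≈ 124 kips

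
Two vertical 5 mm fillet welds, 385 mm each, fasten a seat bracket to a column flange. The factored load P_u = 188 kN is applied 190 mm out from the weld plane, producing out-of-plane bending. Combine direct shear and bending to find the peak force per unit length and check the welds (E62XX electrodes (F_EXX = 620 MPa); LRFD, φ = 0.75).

f_max ≈ 763 N/mm; adequate

L_w = 2 × 385 = 770 mm; section modulus (unit throat) S = 2 × L²/6 = 49410 mm².
Direct shear f_v = P/L_w = 188×10³/770 = 244.2 N/mm.
Moment M = P × e = 188×10³ × 190 = 35720000 N·mm; bending f_b = M/S = 723 N/mm.
f_max = √(f_v² + f_b²) = √(244.2² + 723²) = 763.1 N/mm.
φr_n = 0.75 × 0.6 × 620 × (0.707 × 5) = 986.3 N/mm → adequate.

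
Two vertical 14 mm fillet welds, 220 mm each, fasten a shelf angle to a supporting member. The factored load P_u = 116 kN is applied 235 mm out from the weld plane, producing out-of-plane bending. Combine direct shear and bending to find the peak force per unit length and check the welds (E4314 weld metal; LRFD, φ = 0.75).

f_max ≈ 1710 N/mm; adequate

E43XX → F_EXX = 430 MPa.
L_w = 2 × 220 = 440 mm; section modulus (unit throat) S = 2 × L²/6 = 16130 mm².
Direct shear f_v = P/L_w = 116×10³/440 = 263.6 N/mm.
Moment M = P × e = 116×10³ × 235 = 27260000 N·mm; bending f_b = M/S = 1690 N/mm.
f_max = √(f_v² + f_b²) = √(263.6² + 1690²) = 1710 N/mm.
φr_n = 0.75 × 0.6 × 430 × (0.707 × 14) = 1915 N/mm → adequate.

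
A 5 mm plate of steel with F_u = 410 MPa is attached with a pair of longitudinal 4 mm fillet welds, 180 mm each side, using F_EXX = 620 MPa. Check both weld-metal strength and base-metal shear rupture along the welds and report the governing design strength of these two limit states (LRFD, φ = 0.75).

t_e = 0.707 × 4 = 2.828 mm; L = 360 mm.
Weld metal: φR_n = 0.75 × 0.6 × 620 × 2.828 × 360 × 10⁻³ = 284 kN.
Base metal (shear rupture): φR_n = 0.75 × 0.6 × 410 × 5 × 360 × 10⁻³ = 332.1 kN.
Governing: weld metal.

φR_n ≈ 284 kN (weld metal governs)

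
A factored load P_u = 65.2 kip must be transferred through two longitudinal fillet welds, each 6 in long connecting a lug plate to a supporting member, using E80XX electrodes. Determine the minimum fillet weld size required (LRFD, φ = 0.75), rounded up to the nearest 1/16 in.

E80XX → F_EXX = 80 ksi.
Total weld length L = 12 in.
Required throat t_e = P_u / (φ × 0.6 F_EXX × L) = 65.2 / (0.75 × 0.6 × 80 × 12) = 0.1509 in.
Required leg w = t_e / 0.707 = 0.2135 in → use 1/4 in.

w = 1/4 in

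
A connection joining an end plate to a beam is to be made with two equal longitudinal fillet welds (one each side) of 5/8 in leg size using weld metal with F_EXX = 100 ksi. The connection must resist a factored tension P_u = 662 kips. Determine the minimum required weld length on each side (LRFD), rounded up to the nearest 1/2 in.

L = 17 in on each side

Throat t_e = 0.707 × 0.625 = 0.4419 in.
φr_n = 0.75 × 0.6 × 100 × 0.4419 = 19.88 kips/in.
L_req = P_u / φr_n = 662 / 19.88 = 33.29 in total.
Per side: 33.29 / 2 = 16.65 in.
Round up → use L = 17 in on each side.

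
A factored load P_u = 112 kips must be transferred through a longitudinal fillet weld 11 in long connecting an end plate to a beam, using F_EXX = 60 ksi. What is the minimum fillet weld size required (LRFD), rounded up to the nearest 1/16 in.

w = 9/16 in

Total weld length L = 11 in.
Required throat t_e = P_u / (φ × 0.6 F_EXX × L) = 112 / (0.75 × 0.6 × 60 × 11) = 0.3771 in.
Required leg w = t_e / 0.707 = 0.5334 in → use 9/16 in.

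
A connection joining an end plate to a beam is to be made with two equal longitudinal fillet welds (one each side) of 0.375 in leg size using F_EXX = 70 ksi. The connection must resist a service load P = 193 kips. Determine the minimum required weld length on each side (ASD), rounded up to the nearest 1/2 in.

Throat t_e = 0.707 × 0.375 = 0.2651 in.
r_n/Ω = (0.6 × 70 × 0.2651) / 2.0 = 5.568 kip/in.
L_req = P / (r_n/Ω) = 193 / 5.568 = 34.66 in total.
Per side: 34.66 / 2 = 17.33 in.
Round up → use L = 17.5 in on each side.

L = 17.5 in on each side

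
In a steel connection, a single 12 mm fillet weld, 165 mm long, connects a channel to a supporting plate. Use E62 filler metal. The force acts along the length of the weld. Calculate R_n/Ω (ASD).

E62XX → F_EXX = 620 MPa.
Effective throat t_e = 0.707 × 12 = 8.484 mm.
Total length L = 165 mm; A_we = 8.484 × 165 = 1400 mm².
F_nw = 0.6 F_EXX = 0.6 × 620 = 372 MPa.
R_n = 372 × 1400 × 10⁻³ = 520.7 kN; R_n/Ω = 520.7/2.0 = 260.4 kN.

R_n/Ω ≈ 260 kN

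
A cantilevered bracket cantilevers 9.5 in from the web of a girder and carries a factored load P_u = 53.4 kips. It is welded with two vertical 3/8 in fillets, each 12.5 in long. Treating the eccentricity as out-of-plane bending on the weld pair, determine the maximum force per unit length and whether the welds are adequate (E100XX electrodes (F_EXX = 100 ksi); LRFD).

L_w = 2 × 12.5 = 25 in; section modulus (unit throat) S = 2 × L²/6 = 52.08 in².
Direct shear f_v = P/L_w = 53.4/25 = 2.136 kip/in.
Moment M = P × e = 53.4 × 9.5 = 507.3 kip·in; bending f_b = M/S = 9.74 kip/in.
f_max = √(f_v² + f_b²) = √(2.136² + 9.74²) = 9.972 kip/in.
φr_n = 0.75 × 0.6 × 100 × (0.707 × 0.375) = 11.93 kip/in → adequate.

f_max ≈ 9.97 kip/in; adequate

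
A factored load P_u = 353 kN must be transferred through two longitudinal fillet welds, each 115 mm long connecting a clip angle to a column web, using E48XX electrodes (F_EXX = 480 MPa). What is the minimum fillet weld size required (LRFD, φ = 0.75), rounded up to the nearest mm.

w = 11 mm

Total weld length L = 230 mm.
Required throat t_e = P_u / (φ × 0.6 F_EXX × L) = 353 / (0.75 × 0.6 × 480 × 230 × 10⁻³) = 7.105 mm.
Required leg w = t_e / 0.707 = 10.05 mm → use 11 mm.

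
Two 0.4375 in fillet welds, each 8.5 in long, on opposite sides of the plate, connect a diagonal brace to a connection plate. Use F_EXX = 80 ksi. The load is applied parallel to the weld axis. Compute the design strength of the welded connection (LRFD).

φR_n ≈ 189 kip

Effective throat t_e = 0.707 × 0.4375 = 0.3093 in.
Total length L = 17 in; A_we = 0.3093 × 17 = 5.258 in².
F_nw = 0.6 F_EXX = 0.6 × 80 = 48 ksi.
φR_n = 0.75 × 48 × 5.258 = 189.3 kip.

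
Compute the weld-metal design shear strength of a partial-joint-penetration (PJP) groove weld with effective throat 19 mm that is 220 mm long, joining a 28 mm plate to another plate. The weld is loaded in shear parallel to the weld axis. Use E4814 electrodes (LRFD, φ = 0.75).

φR_n ≈ 903 kN

E48XX → F_EXX = 480 MPa.
Effective throat (given) t_e = 19 mm.
A_we = 19 × 220 = 4180 mm².
F_nw = 0.6 F_EXX = 288 MPa.
φR_n = 0.75 × 288 × 4180 × 10⁻³ = 902.9 kN.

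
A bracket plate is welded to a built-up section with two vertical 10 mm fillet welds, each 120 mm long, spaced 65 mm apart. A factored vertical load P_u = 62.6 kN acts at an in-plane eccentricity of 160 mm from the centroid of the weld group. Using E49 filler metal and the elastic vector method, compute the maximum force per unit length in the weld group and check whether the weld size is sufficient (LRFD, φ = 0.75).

E49XX → F_EXX = 490 MPa.
Total weld length L_w = 240 mm. Treat welds as unit-width lines.
Polar moment about centroid: J = 2[d³/12 + d(b/2)²] = 2[120³/12 + 120×32.5²] = 541500 mm³.
Direct shear f_v = P/L_w = 62.6×10³ / 240 = 260.8 N/mm (vertical).
Torsion M = P·e = 62.6×10³ × 160 = 10016000 N·mm.
Critical point at (x, y) = (32.5, 60) from centroid. f_tx = M·y/J = 1110 N/mm; f_ty = M·x/J = 601.1 N/mm.
Resultant f_max = √[f_tx² + (f_v + f_ty)²] = √[1110² + (260.8 + 601.1)²] = 1405 N/mm.
Capacity per unit length: φr_n = 0.75 × 0.6 × 490 × (0.707 × 10) = 1559 N/mm.
1405 ≤ 1559 → adequate.

f_max ≈ 1410 N/mm; adequate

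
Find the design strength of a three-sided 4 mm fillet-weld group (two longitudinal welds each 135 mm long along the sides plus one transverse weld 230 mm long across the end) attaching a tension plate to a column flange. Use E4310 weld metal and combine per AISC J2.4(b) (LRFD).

φR_n ≈ 314 kN

E43XX → F_EXX = 430 MPa.
t_e = 0.707 × 4 = 2.828 mm.
R_nwl = 0.6 × 430 × 2.828 × 270 × 10⁻³ = 197 kN (longitudinal, 2 welds).
R_nwt = 0.6 × 430 × 2.828 × 230 × 10⁻³ = 167.8 kN (transverse, base value).
(i) R_nwl + R_nwt = 364.8 kN; (ii) 0.85 R_nwl + 1.5 R_nwt = 419.2 kN.
R_n = max = 419.2 kN [governs: (ii)]; φR_n = 314.4 kN.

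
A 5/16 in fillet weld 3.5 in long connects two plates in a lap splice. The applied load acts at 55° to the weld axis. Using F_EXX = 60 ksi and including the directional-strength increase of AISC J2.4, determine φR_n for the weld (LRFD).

φR_n ≈ 28.6 kip

t_e = 0.707 × 0.3125 = 0.2209 in; A_we = 0.2209 × 3.5 = 0.7733 in².
Directional factor: 1.0 + 0.5 sin^1.5(55°) = 1.371.
F_nw = 0.6 × 60 × 1.371 = 49.35 ksi.
φR_n = 0.75 × 49.35 × 0.7733 = 28.62 kip.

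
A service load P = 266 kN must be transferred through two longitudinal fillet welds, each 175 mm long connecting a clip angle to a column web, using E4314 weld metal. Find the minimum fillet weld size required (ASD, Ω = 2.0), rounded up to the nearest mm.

w = 9 mm

E43XX → F_EXX = 430 MPa.
Total weld length L = 350 mm.
Required throat t_e = P × Ω / (0.6 F_EXX × L) = 266 × 2.0 / (0.6 × 430 × 350 × 10⁻³) = 5.891 mm.
Required leg w = t_e / 0.707 = 8.333 mm → use 9 mm.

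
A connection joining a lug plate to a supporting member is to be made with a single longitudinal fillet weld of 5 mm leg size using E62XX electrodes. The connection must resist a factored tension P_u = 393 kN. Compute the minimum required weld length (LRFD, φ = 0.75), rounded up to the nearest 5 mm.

E62XX → F_EXX = 620 MPa.
Throat t_e = 0.707 × 5 = 3.535 mm.
φr_n = 0.75 × 0.6 × 620 × 3.535 × 10⁻³ = 0.9863 kN/mm.
L_req = P_u / φr_n = 393 / 0.9863 = 398.5 mm total.
Round up → use L = 400 mm.

L = 400 mm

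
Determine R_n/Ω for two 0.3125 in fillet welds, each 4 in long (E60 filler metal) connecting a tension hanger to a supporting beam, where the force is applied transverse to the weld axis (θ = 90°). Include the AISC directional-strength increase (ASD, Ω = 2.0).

R_n/Ω ≈ 47.7 kips

E60XX → F_EXX = 60 ksi.
t_e = 0.707 × 0.3125 = 0.2209 in; A_we = 0.2209 × 8 = 1.767 in².
Directional factor: 1.0 + 0.5 sin^1.5(90°) = 1.5.
F_nw = 0.6 × 60 × 1.5 = 54 ksi.
R_n/Ω = (54 × 1.767) / 2.0 = 47.72 kips.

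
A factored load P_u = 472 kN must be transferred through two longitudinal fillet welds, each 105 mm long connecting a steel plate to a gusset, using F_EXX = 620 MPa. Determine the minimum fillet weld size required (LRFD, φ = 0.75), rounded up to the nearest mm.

w = 12 mm

Total weld length L = 210 mm.
Required throat t_e = P_u / (φ × 0.6 F_EXX × L) = 472 / (0.75 × 0.6 × 620 × 210 × 10⁻³) = 8.056 mm.
Required leg w = t_e / 0.707 = 11.39 mm → use 12 mm.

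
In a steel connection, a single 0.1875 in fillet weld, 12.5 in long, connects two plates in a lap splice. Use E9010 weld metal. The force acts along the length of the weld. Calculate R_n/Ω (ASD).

R_n/Ω ≈ 44.7 kip

E90XX → F_EXX = 90 ksi.
Effective throat t_e = 0.707 × 0.1875 = 0.1326 in.
Total length L = 12.5 in; A_we = 0.1326 × 12.5 = 1.657 in².
F_nw = 0.6 F_EXX = 0.6 × 90 = 54 ksi.
R_n = 54 × 1.657 = 89.48 kip; R_n/Ω = 89.48/2.0 = 44.74 kip.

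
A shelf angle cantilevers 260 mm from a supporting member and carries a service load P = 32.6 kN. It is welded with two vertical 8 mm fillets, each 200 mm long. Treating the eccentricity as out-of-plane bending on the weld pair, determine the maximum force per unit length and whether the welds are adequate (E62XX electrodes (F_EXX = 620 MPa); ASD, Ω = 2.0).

f_max ≈ 641 N/mm; adequate

L_w = 2 × 200 = 400 mm; section modulus (unit throat) S = 2 × L²/6 = 13330 mm².
Direct shear f_v = P/L_w = 32.6×10³/400 = 81.5 N/mm.
Moment M = P × e = 32.6×10³ × 260 = 8476000 N·mm; bending f_b = M/S = 635.7 N/mm.
f_max = √(f_v² + f_b²) = √(81.5² + 635.7²) = 640.9 N/mm.
r_n/Ω = (1/2.0) × 0.6 × 620 × (0.707 × 8) = 1052 N/mm → adequate.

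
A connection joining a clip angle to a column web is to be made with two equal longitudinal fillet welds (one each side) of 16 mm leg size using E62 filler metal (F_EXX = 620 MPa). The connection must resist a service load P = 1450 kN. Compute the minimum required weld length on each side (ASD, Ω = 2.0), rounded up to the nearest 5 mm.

L = 345 mm on each side

Throat t_e = 0.707 × 16 = 11.31 mm.
r_n/Ω = (0.6 × 620 × 11.31) / 2.0 = 2104 N/mm = 2.104 kN/mm.
L_req = P / (r_n/Ω) = 1450 / 2.104 = 689.2 mm total.
Per side: 689.2 / 2 = 344.6 mm.
Round up → use L = 345 mm on each side.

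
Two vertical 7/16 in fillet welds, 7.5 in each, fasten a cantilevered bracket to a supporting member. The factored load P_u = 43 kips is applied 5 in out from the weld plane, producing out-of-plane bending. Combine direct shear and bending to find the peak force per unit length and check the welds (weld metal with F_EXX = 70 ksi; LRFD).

L_w = 2 × 7.5 = 15 in; section modulus (unit throat) S = 2 × L²/6 = 18.75 in².
Direct shear f_v = P/L_w = 43/15 = 2.867 kip/in.
Moment M = P × e = 43 × 5 = 215 kip·in; bending f_b = M/S = 11.47 kip/in.
f_max = √(f_v² + f_b²) = √(2.867² + 11.47²) = 11.82 kip/in.
φr_n = 0.75 × 0.6 × 70 × (0.707 × 0.4375) = 9.743 kip/in → NOT adequate.

f_max ≈ 11.8 kip/in; NOT adequate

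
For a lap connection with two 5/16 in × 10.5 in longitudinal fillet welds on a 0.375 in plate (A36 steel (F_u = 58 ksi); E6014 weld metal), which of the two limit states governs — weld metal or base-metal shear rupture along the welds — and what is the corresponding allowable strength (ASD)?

E60XX → F_EXX = 60 ksi.
t_e = 0.707 × 0.3125 = 0.2209 in; L = 21 in.
Weld metal: R_n/Ω = (1/2.0) × 0.6 × 60 × 0.2209 × 21 = 83.51 kip.
Base metal (shear rupture): R_n/Ω = (1/2.0) × 0.6 × 58 × 0.375 × 21 = 137 kip.
Governing: weld metal.

R_n/Ω ≈ 83.5 kip (weld metal governs)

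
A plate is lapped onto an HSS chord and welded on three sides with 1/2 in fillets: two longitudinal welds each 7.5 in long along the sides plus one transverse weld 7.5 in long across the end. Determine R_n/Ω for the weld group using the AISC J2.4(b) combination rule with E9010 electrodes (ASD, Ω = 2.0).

E90XX → F_EXX = 90 ksi.
t_e = 0.707 × 0.5 = 0.3535 in.
R_nwl = 0.6 × 90 × 0.3535 × 15 = 286.3 kip (longitudinal, 2 welds).
R_nwt = 0.6 × 90 × 0.3535 × 7.5 = 143.2 kip (transverse, base value).
(i) R_nwl + R_nwt = 429.5 kip; (ii) 0.85 R_nwl + 1.5 R_nwt = 458.1 kip.
R_n = max = 458.1 kip [governs: (ii)]; R_n/Ω = 229.1 kip.

R_n/Ω ≈ 229 kip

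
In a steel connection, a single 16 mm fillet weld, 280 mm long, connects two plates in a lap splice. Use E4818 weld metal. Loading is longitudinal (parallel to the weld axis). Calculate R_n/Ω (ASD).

E48XX → F_EXX = 480 MPa.
Effective throat t_e = 0.707 × 16 = 11.31 mm.
Total length L = 280 mm; A_we = 11.31 × 280 = 3167 mm².
F_nw = 0.6 F_EXX = 0.6 × 480 = 288 MPa.
R_n = 288 × 3167 × 10⁻³ = 912.2 kN; R_n/Ω = 912.2/2.0 = 456.1 kN.

R_n/Ω ≈ 456 kN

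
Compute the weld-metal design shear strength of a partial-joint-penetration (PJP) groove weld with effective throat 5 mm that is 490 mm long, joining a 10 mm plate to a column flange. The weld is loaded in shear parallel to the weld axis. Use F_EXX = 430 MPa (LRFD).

φR_n ≈ 474 kN

Effective throat (given) t_e = 5 mm.
A_we = 5 × 490 = 2450 mm².
F_nw = 0.6 F_EXX = 258 MPa.
φR_n = 0.75 × 258 × 2450 × 10⁻³ = 474.1 kN.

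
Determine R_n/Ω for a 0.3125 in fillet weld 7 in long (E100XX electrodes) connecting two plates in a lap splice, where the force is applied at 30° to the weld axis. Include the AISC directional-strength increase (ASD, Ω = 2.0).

R_n/Ω ≈ 54.6 kips

E100XX → F_EXX = 100 ksi.
t_e = 0.707 × 0.3125 = 0.2209 in; A_we = 0.2209 × 7 = 1.547 in².
Directional factor: 1.0 + 0.5 sin^1.5(30°) = 1.177.
F_nw = 0.6 × 100 × 1.177 = 70.61 ksi.
R_n/Ω = (70.61 × 1.547) / 2.0 = 54.6 kips.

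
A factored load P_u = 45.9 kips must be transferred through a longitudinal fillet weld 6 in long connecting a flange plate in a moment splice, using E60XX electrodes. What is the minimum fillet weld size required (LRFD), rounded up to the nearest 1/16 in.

w = 7/16 in

E60XX → F_EXX = 60 ksi.
Total weld length L = 6 in.
Required throat t_e = P_u / (φ × 0.6 F_EXX × L) = 45.9 / (0.75 × 0.6 × 60 × 6) = 0.2833 in.
Required leg w = t_e / 0.707 = 0.4008 in → use 7/16 in.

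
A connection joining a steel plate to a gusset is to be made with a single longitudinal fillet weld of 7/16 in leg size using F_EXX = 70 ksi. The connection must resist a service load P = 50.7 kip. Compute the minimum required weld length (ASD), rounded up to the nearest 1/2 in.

L = 8 in

Throat t_e = 0.707 × 0.4375 = 0.3093 in.
r_n/Ω = (0.6 × 70 × 0.3093) / 2.0 = 6.496 kip/in.
L_req = P / (r_n/Ω) = 50.7 / 6.496 = 7.805 in total.
Round up → use L = 8 in.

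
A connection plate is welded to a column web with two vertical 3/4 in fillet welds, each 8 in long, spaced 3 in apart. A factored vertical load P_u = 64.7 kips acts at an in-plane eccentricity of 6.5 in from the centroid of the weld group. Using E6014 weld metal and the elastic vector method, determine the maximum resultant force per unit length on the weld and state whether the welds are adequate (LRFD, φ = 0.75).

f_max ≈ 16.7 kip/in; NOT adequate

E60XX → F_EXX = 60 ksi.
Total weld length L_w = 16 in. Treat welds as unit-width lines.
Polar moment about centroid: J = 2[d³/12 + d(b/2)²] = 2[8³/12 + 8×1.5²] = 121.3 in³.
Direct shear f_v = P/L_w = 64.7 / 16 = 4.044 kip/in (vertical).
Torsion M = P·e = 64.7 × 6.5 = 420.55 kip·in.
Critical point at (x, y) = (1.5, 4) from centroid. f_tx = M·y/J = 13.86 kip/in; f_ty = M·x/J = 5.199 kip/in.
Resultant f_max = √[f_tx² + (f_v + f_ty)²] = √[13.86² + (4.044 + 5.199)²] = 16.66 kip/in.
Capacity per unit length: φr_n = 0.75 × 0.6 × 60 × (0.707 × 0.75) = 14.32 kip/in.
16.66 > 14.32 → NOT adequate.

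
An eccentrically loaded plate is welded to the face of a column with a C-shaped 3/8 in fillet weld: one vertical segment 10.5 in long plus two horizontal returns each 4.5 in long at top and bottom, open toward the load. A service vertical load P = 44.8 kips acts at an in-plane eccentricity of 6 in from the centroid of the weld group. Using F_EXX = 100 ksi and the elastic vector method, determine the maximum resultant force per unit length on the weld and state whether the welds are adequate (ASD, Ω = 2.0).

Total weld length L_w = 19.5 in. Treat welds as unit-width lines.
Centroid: x̄ = 2×4.5×2.25 / 19.5 = 1.038 in from the vertical weld.
Polar moment about centroid: J = I_x + I_y = [10.5³/12 + 2×4.5×5.25²] + [10.5×1.038² + 2(4.5³/12 + 4.5×1.212²)] = 384.3 in³.
Direct shear f_v = P/L_w = 44.8 / 19.5 = 2.297 kip/in (vertical).
Torsion M = P·e = 44.8 × 6 = 268.8 kip·in.
Critical point at (x, y) = (3.462, 5.25) from centroid. f_tx = M·y/J = 3.673 kip/in; f_ty = M·x/J = 2.421 kip/in.
Resultant f_max = √[f_tx² + (f_v + f_ty)²] = √[3.673² + (2.297 + 2.421)²] = 5.98 kip/in.
Capacity per unit length: r_n/Ω = (1/2.0) × 0.6 × 100 × (0.707 × 0.375) = 7.954 kip/in.
5.98 ≤ 7.954 → adequate.

f_max ≈ 5.98 kip/in; adequate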